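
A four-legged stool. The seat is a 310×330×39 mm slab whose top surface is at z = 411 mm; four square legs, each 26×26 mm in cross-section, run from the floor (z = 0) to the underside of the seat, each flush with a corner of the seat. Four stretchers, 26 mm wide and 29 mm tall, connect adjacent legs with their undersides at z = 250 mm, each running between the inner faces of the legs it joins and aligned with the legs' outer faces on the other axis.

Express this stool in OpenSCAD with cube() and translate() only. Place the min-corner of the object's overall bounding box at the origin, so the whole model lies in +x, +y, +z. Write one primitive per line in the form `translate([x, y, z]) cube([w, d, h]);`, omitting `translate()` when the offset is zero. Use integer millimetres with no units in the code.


translate([0, 0, 372]) cube([310, 330, 39]);
cube([26, 26, 372]);
translate([284, 0, 0]) cube([26, 26, 372]);
translate([0, 304, 0]) cube([26, 26, 372]);
translate([284, 304, 0]) cube([26, 26, 372]);
translate([26, 0, 250]) cube([258, 26, 29]);
translate([26, 304, 250]) cube([258, 26, 29]);
translate([0, 26, 250]) cube([26, 278, 29]);
translate([284, 26, 250]) cube([26, 278, 29]);


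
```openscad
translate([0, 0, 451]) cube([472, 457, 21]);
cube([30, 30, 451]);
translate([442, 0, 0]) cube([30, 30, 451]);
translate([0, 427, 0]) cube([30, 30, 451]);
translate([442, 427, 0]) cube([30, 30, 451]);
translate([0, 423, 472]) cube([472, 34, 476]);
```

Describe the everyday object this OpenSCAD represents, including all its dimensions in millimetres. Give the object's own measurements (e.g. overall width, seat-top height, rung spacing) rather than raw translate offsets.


A chair. The seat is a 472×457×21 mm slab with its top at z = 472 mm, on four 30×30 mm corner legs (flush with the seat edges, standing on z = 0). A flat backrest 34 mm thick, 476 mm tall, spans the full seat width and rises from the seat top along its +y edge, rear face flush with the rear of the seat.


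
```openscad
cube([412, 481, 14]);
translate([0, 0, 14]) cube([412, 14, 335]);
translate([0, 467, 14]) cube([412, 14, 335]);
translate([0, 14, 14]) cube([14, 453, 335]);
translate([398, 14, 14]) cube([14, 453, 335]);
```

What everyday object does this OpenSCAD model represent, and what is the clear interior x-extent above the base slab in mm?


An open box. The internal width is 384 mm.

A 412×481 base slab with four walls standing on it — an open box. The base is 412 mm wide and the walls are 14 mm thick, so the internal width is 412 − 2 × 14 = 384 mm.


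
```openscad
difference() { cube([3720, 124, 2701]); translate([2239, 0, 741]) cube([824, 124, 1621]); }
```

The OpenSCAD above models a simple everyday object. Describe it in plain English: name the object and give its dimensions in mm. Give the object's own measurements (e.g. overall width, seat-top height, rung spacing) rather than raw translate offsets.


A wall 3720 mm long (x), 124 mm thick (y), 2701 mm tall, with a rectangular window opening cut through it. The opening is 824 mm wide and 1621 mm tall; its sill is at z = 741 mm and its near (−x) edge is 2239 mm from the wall's −x end. The opening passes through the full wall thickness.


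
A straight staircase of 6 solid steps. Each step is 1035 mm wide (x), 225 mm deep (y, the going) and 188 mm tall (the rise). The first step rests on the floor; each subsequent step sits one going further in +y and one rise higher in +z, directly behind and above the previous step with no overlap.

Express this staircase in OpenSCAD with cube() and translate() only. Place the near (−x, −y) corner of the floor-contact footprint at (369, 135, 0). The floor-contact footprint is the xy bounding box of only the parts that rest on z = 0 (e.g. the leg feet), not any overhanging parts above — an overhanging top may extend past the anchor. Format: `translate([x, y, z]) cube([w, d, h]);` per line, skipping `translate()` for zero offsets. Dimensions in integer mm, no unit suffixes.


translate([369, 135, 0]) cube([1035, 225, 188]);
translate([369, 360, 188]) cube([1035, 225, 188]);
translate([369, 585, 376]) cube([1035, 225, 188]);
translate([369, 810, 564]) cube([1035, 225, 188]);
translate([369, 1035, 752]) cube([1035, 225, 188]);
translate([369, 1260, 940]) cube([1035, 225, 188]);


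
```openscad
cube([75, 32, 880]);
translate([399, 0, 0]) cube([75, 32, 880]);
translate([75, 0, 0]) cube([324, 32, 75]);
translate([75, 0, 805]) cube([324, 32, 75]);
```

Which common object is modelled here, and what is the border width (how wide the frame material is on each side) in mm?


A picture frame. The border width is 75 mm.

Four thin pieces enclosing a rectangular opening — a picture frame. The two full-height stiles are 880 mm tall; the top rail sits at z = 805 and is 75 mm tall, so the border above the opening is 880 − 805 = 75 mm, matching the stile x-width.


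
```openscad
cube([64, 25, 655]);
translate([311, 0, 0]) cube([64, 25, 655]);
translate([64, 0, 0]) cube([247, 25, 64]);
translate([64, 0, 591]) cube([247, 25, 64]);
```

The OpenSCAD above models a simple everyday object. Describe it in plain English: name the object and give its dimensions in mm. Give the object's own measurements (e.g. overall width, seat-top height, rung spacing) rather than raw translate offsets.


A rectangular picture frame lying in the x–z plane (depth along y). The opening is 247 mm wide (x) by 527 mm tall (z), surrounded by a border 64 mm wide on all four sides. The frame is 25 mm deep and is made of two full-height vertical stiles with two horizontal rails fitted between them.


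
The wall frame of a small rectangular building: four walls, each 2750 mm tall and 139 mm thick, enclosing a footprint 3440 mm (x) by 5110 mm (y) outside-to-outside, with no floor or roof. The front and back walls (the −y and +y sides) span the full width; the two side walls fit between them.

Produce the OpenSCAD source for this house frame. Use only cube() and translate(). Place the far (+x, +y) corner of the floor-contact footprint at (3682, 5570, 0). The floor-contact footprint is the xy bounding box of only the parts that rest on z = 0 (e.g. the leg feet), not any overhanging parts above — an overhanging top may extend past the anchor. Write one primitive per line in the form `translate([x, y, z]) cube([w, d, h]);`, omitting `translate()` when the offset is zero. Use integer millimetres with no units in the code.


translate([242, 460, 0]) cube([3440, 139, 2750]);
translate([242, 5431, 0]) cube([3440, 139, 2750]);
translate([242, 599, 0]) cube([139, 4832, 2750]);
translate([3543, 599, 0]) cube([139, 4832, 2750]);


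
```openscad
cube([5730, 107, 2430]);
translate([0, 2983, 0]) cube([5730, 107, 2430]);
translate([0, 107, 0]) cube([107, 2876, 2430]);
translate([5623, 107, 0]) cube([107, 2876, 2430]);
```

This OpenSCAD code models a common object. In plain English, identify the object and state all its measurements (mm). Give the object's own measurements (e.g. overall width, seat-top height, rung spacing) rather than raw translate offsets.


The wall frame of a small rectangular building: four walls, each 2430 mm tall and 107 mm thick, enclosing a footprint 5730 mm (x) by 3090 mm (y) outside-to-outside, with no floor or roof. The front and back walls (the −y and +y sides) span the full width; the two side walls fit between them.


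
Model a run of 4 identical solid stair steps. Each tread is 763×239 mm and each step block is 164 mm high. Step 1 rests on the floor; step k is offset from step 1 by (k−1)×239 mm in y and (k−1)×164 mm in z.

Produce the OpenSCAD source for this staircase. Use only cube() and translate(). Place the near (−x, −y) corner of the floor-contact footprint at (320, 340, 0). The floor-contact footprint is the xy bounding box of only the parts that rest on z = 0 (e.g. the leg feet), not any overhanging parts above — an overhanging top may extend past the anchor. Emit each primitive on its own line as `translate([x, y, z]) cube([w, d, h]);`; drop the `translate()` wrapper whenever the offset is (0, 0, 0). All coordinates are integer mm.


translate([320, 340, 0]) cube([763, 239, 164]);
translate([320, 579, 164]) cube([763, 239, 164]);
translate([320, 818, 328]) cube([763, 239, 164]);
translate([320, 1057, 492]) cube([763, 239, 164]);


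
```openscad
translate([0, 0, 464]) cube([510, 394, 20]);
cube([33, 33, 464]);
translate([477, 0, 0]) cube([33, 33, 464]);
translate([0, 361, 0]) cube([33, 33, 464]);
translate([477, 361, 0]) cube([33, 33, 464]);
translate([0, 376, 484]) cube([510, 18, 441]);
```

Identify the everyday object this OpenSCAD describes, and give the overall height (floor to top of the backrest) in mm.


A chair. The overall height is 925 mm.

A slab on four corner posts with a tall panel at the back — a chair. The seat slab sits at z = 464 with thickness 20, and the 441 mm backrest starts at the seat top, so the overall height is 464 + 20 + 441 = 925 mm.


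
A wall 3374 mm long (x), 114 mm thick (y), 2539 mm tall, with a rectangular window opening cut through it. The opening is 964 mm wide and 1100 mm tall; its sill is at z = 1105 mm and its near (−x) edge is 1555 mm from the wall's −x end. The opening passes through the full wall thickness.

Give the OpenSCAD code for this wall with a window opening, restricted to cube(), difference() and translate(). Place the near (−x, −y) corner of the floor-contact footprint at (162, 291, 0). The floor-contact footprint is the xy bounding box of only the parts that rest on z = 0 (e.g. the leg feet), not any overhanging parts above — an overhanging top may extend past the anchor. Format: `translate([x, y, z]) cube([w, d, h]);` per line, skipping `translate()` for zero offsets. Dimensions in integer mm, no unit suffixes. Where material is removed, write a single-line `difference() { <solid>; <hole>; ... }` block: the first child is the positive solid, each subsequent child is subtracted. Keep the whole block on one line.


difference() { translate([162, 291, 0]) cube([3374, 114, 2539]); translate([1717, 291, 1105]) cube([964, 114, 1100]); }


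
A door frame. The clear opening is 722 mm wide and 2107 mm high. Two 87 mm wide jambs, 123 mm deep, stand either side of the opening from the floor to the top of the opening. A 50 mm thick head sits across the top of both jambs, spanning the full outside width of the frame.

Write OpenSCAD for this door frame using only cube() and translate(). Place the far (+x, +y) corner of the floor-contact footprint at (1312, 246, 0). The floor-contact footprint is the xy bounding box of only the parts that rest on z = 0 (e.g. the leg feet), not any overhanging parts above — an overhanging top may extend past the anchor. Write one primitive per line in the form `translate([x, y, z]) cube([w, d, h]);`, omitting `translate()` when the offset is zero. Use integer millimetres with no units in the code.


translate([416, 123, 0]) cube([87, 123, 2107]);
translate([1225, 123, 0]) cube([87, 123, 2107]);
translate([416, 123, 2107]) cube([896, 123, 50]);


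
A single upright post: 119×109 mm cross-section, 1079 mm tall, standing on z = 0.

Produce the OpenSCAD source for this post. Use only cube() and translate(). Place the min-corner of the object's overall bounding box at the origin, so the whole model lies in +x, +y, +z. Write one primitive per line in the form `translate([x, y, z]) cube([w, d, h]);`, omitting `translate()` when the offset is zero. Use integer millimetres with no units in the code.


cube([119, 109, 1079]);


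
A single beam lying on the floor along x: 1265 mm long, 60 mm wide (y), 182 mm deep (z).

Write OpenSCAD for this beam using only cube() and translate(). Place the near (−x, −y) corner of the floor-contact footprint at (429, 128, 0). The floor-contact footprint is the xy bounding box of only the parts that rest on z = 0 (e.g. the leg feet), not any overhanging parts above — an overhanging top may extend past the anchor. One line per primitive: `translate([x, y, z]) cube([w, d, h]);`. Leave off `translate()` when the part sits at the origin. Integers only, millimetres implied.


translate([429, 128, 0]) cube([1265, 60, 182]);


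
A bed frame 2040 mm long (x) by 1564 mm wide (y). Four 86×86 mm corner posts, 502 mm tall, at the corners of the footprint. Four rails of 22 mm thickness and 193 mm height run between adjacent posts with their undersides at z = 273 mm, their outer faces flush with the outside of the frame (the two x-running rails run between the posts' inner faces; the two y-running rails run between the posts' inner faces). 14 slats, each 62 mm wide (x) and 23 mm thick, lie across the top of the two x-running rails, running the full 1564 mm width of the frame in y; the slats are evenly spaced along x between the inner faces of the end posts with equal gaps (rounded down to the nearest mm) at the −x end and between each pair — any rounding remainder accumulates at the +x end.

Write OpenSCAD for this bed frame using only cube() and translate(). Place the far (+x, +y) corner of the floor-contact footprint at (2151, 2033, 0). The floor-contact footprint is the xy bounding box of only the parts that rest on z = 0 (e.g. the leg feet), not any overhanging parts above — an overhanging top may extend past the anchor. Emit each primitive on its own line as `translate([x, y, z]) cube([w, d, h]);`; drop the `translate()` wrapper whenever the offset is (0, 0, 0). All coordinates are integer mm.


translate([111, 469, 0]) cube([86, 86, 502]);
translate([111, 1947, 0]) cube([86, 86, 502]);
translate([2065, 469, 0]) cube([86, 86, 502]);
translate([2065, 1947, 0]) cube([86, 86, 502]);
translate([197, 469, 273]) cube([1868, 22, 193]);
translate([197, 2011, 273]) cube([1868, 22, 193]);
translate([111, 555, 273]) cube([22, 1392, 193]);
translate([2129, 555, 273]) cube([22, 1392, 193]);
translate([263, 469, 466]) cube([62, 1564, 23]);
translate([391, 469, 466]) cube([62, 1564, 23]);
translate([519, 469, 466]) cube([62, 1564, 23]);
translate([647, 469, 466]) cube([62, 1564, 23]);
translate([775, 469, 466]) cube([62, 1564, 23]);
translate([903, 469, 466]) cube([62, 1564, 23]);
translate([1031, 469, 466]) cube([62, 1564, 23]);
translate([1159, 469, 466]) cube([62, 1564, 23]);
translate([1287, 469, 466]) cube([62, 1564, 23]);
translate([1415, 469, 466]) cube([62, 1564, 23]);
translate([1543, 469, 466]) cube([62, 1564, 23]);
translate([1671, 469, 466]) cube([62, 1564, 23]);
translate([1799, 469, 466]) cube([62, 1564, 23]);
translate([1927, 469, 466]) cube([62, 1564, 23]);


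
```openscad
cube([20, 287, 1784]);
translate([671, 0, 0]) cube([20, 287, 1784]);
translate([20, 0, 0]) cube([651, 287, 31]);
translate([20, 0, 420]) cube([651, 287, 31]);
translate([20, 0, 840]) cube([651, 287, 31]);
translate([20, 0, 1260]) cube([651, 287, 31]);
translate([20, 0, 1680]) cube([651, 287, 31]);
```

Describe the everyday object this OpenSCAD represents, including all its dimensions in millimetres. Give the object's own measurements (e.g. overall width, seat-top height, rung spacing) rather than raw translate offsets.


An open bookshelf. Two side panels, each 20 mm thick, 287 mm deep and 1784 mm tall, stand 691 mm apart (outside-to-outside). Between them sit 5 shelves, each 31 mm thick and 287 mm deep, spanning the full gap between the sides. The bottom shelf rests on the floor (its underside at z = 0) and the clear gap between one shelf's top and the next shelf's underside is 389 mm.


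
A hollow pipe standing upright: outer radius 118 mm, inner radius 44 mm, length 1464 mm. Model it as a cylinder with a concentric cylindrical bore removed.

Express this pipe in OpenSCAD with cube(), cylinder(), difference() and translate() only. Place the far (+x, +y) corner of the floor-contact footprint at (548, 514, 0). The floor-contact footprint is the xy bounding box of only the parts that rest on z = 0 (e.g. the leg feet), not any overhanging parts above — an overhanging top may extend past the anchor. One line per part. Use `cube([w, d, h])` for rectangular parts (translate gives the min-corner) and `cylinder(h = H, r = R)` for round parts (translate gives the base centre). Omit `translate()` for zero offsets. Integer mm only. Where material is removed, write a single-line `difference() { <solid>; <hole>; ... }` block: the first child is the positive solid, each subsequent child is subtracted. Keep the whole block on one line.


difference() { translate([430, 396, 0]) cylinder(h = 1464, r = 118); translate([430, 396, 0]) cylinder(h = 1464, r = 44); }


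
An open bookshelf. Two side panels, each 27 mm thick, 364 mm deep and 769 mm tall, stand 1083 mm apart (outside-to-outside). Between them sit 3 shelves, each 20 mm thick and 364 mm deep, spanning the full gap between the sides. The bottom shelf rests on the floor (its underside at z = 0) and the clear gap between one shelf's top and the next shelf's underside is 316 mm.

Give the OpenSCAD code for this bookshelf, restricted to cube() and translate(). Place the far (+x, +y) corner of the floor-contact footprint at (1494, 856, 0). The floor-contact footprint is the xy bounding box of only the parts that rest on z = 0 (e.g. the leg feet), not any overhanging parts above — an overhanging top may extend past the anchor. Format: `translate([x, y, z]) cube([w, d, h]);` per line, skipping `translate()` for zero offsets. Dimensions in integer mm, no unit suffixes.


translate([411, 492, 0]) cube([27, 364, 769]);
translate([1467, 492, 0]) cube([27, 364, 769]);
translate([438, 492, 0]) cube([1029, 364, 20]);
translate([438, 492, 336]) cube([1029, 364, 20]);
translate([438, 492, 672]) cube([1029, 364, 20]);


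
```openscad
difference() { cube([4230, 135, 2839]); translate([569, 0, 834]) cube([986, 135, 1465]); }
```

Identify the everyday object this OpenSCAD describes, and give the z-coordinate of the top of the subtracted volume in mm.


A wall with a window opening. The window head height is 2299 mm.

A wall with a rectangular opening subtracted — a window. Sill at z = 834, opening 1465 mm tall, so the head is at 834 + 1465 = 2299 mm.


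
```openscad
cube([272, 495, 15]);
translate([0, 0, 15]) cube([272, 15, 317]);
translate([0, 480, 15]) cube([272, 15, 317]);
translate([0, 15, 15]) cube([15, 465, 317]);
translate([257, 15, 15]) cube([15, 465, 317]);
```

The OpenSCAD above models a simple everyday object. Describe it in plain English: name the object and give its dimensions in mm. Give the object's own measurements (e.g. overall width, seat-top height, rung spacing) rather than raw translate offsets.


An open-topped rectangular box: outside dimensions 272×495×332 mm, with a uniform wall and base thickness of 15 mm. The base is a full 272×495 slab on the floor; four walls sit on top of the base. The front and back walls (the −y and +y sides) span the full width; the two side walls fit between them.


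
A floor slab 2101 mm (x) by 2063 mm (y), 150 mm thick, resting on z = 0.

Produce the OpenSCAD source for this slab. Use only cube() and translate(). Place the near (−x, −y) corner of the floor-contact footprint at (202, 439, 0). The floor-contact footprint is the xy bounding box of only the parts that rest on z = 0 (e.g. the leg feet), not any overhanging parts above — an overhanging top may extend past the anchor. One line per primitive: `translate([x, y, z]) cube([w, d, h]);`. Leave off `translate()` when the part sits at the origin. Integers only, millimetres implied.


translate([202, 439, 0]) cube([2101, 2063, 150]);


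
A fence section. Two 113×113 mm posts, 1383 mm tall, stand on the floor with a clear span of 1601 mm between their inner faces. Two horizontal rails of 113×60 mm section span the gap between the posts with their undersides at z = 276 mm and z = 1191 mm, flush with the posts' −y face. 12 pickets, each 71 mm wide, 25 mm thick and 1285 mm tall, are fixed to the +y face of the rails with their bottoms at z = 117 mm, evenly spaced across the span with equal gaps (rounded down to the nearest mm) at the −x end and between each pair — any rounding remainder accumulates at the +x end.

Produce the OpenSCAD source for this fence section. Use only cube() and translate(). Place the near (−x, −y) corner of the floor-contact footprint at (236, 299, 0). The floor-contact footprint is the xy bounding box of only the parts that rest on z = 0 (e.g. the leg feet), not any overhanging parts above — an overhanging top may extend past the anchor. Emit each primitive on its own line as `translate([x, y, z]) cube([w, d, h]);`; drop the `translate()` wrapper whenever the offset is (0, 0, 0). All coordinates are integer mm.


translate([236, 299, 0]) cube([113, 113, 1383]);
translate([1950, 299, 0]) cube([113, 113, 1383]);
translate([349, 299, 276]) cube([1601, 113, 60]);
translate([349, 299, 1191]) cube([1601, 113, 60]);
translate([406, 412, 117]) cube([71, 25, 1285]);
translate([534, 412, 117]) cube([71, 25, 1285]);
translate([662, 412, 117]) cube([71, 25, 1285]);
translate([790, 412, 117]) cube([71, 25, 1285]);
translate([918, 412, 117]) cube([71, 25, 1285]);
translate([1046, 412, 117]) cube([71, 25, 1285]);
translate([1174, 412, 117]) cube([71, 25, 1285]);
translate([1302, 412, 117]) cube([71, 25, 1285]);
translate([1430, 412, 117]) cube([71, 25, 1285]);
translate([1558, 412, 117]) cube([71, 25, 1285]);
translate([1686, 412, 117]) cube([71, 25, 1285]);
translate([1814, 412, 117]) cube([71, 25, 1285]);


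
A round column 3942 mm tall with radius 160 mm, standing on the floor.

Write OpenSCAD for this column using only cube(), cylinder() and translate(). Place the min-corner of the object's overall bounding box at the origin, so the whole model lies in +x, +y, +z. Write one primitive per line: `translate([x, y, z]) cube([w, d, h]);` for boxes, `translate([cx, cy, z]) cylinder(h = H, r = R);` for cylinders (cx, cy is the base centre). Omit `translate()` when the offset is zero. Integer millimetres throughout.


translate([160, 160, 0]) cylinder(h = 3942, r = 160);


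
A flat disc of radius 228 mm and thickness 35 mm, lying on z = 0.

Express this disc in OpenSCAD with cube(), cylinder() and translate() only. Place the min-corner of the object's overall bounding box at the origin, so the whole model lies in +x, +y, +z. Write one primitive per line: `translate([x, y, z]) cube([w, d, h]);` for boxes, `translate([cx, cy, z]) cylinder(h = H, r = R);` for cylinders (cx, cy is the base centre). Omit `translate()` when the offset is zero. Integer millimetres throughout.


translate([228, 228, 0]) cylinder(h = 35, r = 228);


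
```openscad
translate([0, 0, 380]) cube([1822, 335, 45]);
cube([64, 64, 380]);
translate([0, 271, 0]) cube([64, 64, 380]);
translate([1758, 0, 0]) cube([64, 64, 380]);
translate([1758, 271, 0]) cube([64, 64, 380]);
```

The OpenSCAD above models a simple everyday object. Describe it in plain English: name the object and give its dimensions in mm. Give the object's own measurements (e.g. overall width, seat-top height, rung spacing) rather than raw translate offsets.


A long wooden bench with a 1822 mm (x) × 335 mm (y) seat, 45 mm thick, its top surface 425 mm above the floor. Four 64 mm square legs at the seat corners, flush with the edges, run from z = 0 to the seat underside.


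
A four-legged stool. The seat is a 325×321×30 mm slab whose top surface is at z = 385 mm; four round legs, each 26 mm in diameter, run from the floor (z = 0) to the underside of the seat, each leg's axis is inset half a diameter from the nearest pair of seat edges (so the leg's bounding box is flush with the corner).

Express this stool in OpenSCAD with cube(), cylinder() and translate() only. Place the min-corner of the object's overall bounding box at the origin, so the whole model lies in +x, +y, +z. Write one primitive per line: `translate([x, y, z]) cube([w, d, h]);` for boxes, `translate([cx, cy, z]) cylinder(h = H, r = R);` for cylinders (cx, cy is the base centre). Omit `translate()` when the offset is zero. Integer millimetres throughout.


// leg_h = 385 - 30 = 355
translate([0, 0, 355]) cube([325, 321, 30]);
translate([13, 13, 0]) cylinder(h = 355, r = 13);
translate([312, 13, 0]) cylinder(h = 355, r = 13);
translate([13, 308, 0]) cylinder(h = 355, r = 13);
translate([312, 308, 0]) cylinder(h = 355, r = 13);


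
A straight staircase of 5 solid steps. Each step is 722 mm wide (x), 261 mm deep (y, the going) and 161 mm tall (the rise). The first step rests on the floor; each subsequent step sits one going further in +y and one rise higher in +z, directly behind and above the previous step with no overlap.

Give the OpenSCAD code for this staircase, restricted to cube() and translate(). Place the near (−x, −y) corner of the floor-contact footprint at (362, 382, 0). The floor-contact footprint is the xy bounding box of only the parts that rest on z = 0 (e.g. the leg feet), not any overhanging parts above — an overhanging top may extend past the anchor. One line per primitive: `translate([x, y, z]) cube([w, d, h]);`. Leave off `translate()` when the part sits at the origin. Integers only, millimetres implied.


translate([362, 382, 0]) cube([722, 261, 161]);
translate([362, 643, 161]) cube([722, 261, 161]);
translate([362, 904, 322]) cube([722, 261, 161]);
translate([362, 1165, 483]) cube([722, 261, 161]);
translate([362, 1426, 644]) cube([722, 261, 161]);


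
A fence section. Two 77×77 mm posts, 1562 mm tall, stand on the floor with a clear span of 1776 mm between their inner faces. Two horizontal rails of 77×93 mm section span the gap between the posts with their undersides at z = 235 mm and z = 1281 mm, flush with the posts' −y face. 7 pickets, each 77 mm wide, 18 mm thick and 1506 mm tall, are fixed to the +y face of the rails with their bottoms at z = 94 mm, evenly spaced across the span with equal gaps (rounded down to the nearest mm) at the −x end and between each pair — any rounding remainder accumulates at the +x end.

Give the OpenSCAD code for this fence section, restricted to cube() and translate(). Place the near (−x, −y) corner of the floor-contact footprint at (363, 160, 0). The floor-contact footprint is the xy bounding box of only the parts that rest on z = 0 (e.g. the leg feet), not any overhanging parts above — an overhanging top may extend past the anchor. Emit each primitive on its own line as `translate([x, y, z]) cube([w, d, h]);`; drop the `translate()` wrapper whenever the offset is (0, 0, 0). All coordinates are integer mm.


translate([363, 160, 0]) cube([77, 77, 1562]);
translate([2216, 160, 0]) cube([77, 77, 1562]);
translate([440, 160, 235]) cube([1776, 77, 93]);
translate([440, 160, 1281]) cube([1776, 77, 93]);
translate([594, 237, 94]) cube([77, 18, 1506]);
translate([825, 237, 94]) cube([77, 18, 1506]);
translate([1056, 237, 94]) cube([77, 18, 1506]);
translate([1287, 237, 94]) cube([77, 18, 1506]);
translate([1518, 237, 94]) cube([77, 18, 1506]);
translate([1749, 237, 94]) cube([77, 18, 1506]);
translate([1980, 237, 94]) cube([77, 18, 1506]);


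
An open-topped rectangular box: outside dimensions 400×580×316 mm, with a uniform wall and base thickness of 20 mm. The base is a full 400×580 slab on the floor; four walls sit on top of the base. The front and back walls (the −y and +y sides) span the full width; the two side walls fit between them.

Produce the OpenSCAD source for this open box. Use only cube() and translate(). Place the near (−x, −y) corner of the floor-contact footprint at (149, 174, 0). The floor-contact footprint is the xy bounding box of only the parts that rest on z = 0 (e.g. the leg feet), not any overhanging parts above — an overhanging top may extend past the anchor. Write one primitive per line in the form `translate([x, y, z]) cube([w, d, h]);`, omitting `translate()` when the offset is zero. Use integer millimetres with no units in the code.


translate([149, 174, 0]) cube([400, 580, 20]);
translate([149, 174, 20]) cube([400, 20, 296]);
translate([149, 734, 20]) cube([400, 20, 296]);
translate([149, 194, 20]) cube([20, 540, 296]);
translate([529, 194, 20]) cube([20, 540, 296]);


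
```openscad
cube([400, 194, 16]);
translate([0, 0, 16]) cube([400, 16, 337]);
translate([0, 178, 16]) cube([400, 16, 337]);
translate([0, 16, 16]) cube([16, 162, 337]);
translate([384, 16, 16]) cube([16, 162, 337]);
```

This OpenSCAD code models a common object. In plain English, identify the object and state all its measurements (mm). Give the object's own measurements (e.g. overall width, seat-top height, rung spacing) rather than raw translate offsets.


An open-topped rectangular box: outside dimensions 400×194×353 mm, with a uniform wall and base thickness of 16 mm. The base is a full 400×194 slab on the floor; four walls sit on top of the base. The front and back walls (the −y and +y sides) span the full width; the two side walls fit between them.


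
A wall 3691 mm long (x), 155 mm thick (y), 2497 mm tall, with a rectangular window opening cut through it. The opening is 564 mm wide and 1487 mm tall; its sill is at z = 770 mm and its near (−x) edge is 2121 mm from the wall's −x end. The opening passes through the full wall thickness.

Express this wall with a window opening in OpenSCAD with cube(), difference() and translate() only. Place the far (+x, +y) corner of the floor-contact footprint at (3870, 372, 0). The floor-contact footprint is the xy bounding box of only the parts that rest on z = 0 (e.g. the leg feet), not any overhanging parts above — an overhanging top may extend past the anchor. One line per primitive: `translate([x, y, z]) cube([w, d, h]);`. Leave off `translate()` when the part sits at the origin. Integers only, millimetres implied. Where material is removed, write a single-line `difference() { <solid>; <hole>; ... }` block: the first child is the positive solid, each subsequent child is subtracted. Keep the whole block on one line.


difference() { translate([179, 217, 0]) cube([3691, 155, 2497]); translate([2300, 217, 770]) cube([564, 155, 1487]); }


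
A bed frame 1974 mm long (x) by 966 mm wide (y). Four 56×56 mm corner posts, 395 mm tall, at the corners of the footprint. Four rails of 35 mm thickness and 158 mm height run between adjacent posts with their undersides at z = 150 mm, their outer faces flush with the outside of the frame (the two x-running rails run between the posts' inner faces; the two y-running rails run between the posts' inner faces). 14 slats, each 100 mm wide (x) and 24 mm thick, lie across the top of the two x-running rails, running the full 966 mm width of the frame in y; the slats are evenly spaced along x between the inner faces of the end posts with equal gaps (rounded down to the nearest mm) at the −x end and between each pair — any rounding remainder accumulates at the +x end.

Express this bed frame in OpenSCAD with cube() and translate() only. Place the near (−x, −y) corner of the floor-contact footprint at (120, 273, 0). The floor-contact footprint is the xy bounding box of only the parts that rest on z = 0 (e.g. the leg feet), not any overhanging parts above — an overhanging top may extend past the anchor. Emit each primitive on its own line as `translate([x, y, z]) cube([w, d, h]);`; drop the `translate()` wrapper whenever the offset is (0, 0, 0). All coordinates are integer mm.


translate([120, 273, 0]) cube([56, 56, 395]);
translate([120, 1183, 0]) cube([56, 56, 395]);
translate([2038, 273, 0]) cube([56, 56, 395]);
translate([2038, 1183, 0]) cube([56, 56, 395]);
translate([176, 273, 150]) cube([1862, 35, 158]);
translate([176, 1204, 150]) cube([1862, 35, 158]);
translate([120, 329, 150]) cube([35, 854, 158]);
translate([2059, 329, 150]) cube([35, 854, 158]);
translate([206, 273, 308]) cube([100, 966, 24]);
translate([336, 273, 308]) cube([100, 966, 24]);
translate([466, 273, 308]) cube([100, 966, 24]);
translate([596, 273, 308]) cube([100, 966, 24]);
translate([726, 273, 308]) cube([100, 966, 24]);
translate([856, 273, 308]) cube([100, 966, 24]);
translate([986, 273, 308]) cube([100, 966, 24]);
translate([1116, 273, 308]) cube([100, 966, 24]);
translate([1246, 273, 308]) cube([100, 966, 24]);
translate([1376, 273, 308]) cube([100, 966, 24]);
translate([1506, 273, 308]) cube([100, 966, 24]);
translate([1636, 273, 308]) cube([100, 966, 24]);
translate([1766, 273, 308]) cube([100, 966, 24]);
translate([1896, 273, 308]) cube([100, 966, 24]);


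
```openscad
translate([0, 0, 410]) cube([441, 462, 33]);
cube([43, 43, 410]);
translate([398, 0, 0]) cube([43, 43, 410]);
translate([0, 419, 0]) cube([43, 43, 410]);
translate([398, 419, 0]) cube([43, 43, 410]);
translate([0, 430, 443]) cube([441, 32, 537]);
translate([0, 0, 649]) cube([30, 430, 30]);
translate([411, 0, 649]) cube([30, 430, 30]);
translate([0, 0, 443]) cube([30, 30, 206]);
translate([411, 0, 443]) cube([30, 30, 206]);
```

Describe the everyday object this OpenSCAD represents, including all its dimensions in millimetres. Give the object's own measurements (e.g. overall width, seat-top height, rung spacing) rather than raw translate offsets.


A chair. The seat is a 441×462×33 mm slab with its top at z = 443 mm, on four 43×43 mm corner legs (flush with the seat edges, standing on z = 0). A flat backrest 32 mm thick, 537 mm tall, spans the full seat width and rises from the seat top along its +y edge, rear face flush with the rear of the seat. Two armrests of 30×30 mm section run along each side from the seat's front edge to the front of the backrest, top faces 236 mm above the seat top and outer faces flush with the seat's x-edges; a 30×30 mm post under the front of each armrest stands on the seat at the front corner.


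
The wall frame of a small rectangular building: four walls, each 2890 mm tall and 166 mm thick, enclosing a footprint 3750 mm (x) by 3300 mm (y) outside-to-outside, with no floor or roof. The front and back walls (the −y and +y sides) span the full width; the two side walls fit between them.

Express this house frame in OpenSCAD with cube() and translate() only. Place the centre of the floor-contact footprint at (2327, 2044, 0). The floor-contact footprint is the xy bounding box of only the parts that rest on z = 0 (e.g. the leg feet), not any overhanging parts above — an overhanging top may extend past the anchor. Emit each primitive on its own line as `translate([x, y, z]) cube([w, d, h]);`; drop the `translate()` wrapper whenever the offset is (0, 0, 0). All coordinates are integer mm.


translate([452, 394, 0]) cube([3750, 166, 2890]);
translate([452, 3528, 0]) cube([3750, 166, 2890]);
translate([452, 560, 0]) cube([166, 2968, 2890]);
translate([4036, 560, 0]) cube([166, 2968, 2890]);


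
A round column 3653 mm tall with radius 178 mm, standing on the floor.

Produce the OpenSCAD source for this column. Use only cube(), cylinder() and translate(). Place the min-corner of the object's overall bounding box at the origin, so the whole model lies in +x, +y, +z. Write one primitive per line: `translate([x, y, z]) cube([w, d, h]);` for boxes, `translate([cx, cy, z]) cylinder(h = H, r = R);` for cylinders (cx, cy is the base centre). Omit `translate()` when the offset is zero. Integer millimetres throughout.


translate([178, 178, 0]) cylinder(h = 3653, r = 178);


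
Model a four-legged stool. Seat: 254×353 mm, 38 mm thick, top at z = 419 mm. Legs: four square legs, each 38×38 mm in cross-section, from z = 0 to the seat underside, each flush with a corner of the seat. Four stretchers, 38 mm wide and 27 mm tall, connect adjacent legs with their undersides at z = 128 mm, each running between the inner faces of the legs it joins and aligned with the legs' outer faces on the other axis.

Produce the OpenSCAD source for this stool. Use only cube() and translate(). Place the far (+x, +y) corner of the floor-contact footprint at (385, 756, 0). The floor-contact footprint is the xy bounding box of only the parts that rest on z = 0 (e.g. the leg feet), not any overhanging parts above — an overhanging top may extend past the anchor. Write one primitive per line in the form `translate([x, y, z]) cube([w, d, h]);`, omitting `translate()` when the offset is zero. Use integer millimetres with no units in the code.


// leg_h = 419 - 38 = 381
// stretcher span = 254 - 2*38 = 178
translate([131, 403, 381]) cube([254, 353, 38]);
translate([131, 403, 0]) cube([38, 38, 381]);
translate([347, 403, 0]) cube([38, 38, 381]);
translate([131, 718, 0]) cube([38, 38, 381]);
translate([347, 718, 0]) cube([38, 38, 381]);
translate([169, 403, 128]) cube([178, 38, 27]);
translate([169, 718, 128]) cube([178, 38, 27]);
translate([131, 441, 128]) cube([38, 277, 27]);
translate([347, 441, 128]) cube([38, 277, 27]);


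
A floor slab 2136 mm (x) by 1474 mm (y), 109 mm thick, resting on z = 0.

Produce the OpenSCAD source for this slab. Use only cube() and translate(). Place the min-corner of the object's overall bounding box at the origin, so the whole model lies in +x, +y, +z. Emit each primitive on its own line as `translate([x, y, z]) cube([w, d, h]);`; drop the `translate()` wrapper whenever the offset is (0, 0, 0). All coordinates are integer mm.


cube([2136, 1474, 109]);


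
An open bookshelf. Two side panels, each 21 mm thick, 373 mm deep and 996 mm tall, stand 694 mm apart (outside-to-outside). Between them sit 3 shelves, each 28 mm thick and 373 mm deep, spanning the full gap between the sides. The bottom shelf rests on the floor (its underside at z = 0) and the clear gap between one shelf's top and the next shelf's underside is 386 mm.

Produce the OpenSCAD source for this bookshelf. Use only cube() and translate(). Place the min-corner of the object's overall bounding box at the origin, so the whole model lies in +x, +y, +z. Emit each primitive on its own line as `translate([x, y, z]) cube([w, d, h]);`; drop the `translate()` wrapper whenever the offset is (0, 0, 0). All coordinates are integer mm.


cube([21, 373, 996]);
translate([673, 0, 0]) cube([21, 373, 996]);
translate([21, 0, 0]) cube([652, 373, 28]);
translate([21, 0, 414]) cube([652, 373, 28]);
translate([21, 0, 828]) cube([652, 373, 28]);


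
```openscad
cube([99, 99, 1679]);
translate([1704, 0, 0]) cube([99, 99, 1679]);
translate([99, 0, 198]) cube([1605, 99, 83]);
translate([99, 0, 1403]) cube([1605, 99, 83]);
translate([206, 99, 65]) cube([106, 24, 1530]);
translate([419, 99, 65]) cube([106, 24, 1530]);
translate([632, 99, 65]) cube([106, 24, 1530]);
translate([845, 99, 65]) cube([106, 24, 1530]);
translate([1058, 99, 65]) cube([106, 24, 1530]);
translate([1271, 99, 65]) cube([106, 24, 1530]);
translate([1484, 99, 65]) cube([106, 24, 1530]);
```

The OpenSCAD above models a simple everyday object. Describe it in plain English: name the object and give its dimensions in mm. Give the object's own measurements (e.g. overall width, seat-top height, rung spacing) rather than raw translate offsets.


A fence section. Two 99×99 mm posts, 1679 mm tall, stand on the floor with a clear span of 1605 mm between their inner faces. Two horizontal rails of 99×83 mm section span the gap between the posts with their undersides at z = 198 mm and z = 1403 mm, flush with the posts' −y face. 7 pickets, each 106 mm wide, 24 mm thick and 1530 mm tall, are fixed to the +y face of the rails with their bottoms at z = 65 mm, spaced across the span with a 107 mm gap after the −x post and between neighbouring pickets, with 114 mm left before the +x post.


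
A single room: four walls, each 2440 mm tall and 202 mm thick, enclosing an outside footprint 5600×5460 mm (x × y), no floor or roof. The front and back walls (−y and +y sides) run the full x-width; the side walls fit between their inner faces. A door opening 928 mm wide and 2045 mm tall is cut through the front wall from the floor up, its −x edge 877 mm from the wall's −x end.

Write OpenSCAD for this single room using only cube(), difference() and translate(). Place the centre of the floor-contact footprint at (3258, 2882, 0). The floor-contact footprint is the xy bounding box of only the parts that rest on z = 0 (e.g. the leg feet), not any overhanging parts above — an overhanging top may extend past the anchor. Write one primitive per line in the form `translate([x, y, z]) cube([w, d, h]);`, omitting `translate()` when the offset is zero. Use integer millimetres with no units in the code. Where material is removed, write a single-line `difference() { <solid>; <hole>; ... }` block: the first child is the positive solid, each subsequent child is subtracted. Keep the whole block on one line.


difference() { translate([458, 152, 0]) cube([5600, 202, 2440]); translate([1335, 152, 0]) cube([928, 202, 2045]); }
translate([458, 5410, 0]) cube([5600, 202, 2440]);
translate([458, 354, 0]) cube([202, 5056, 2440]);
translate([5856, 354, 0]) cube([202, 5056, 2440]);
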